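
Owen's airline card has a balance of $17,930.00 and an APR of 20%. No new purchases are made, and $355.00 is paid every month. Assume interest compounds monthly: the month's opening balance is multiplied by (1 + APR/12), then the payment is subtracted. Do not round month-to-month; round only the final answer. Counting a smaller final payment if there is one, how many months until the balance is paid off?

Monthly rate r = 20%/12 = 1.66667% = 0.0166667.
Recurrence: B ← B·(1+r) − $355.00.
Month 1: interest $298.83; balance after payment $17,873.83.
Month 2: interest $297.90; balance after payment $17,816.73.
Closed form: n = −ln(1 − rB₀/P)/ln(1+r) = −ln(0.15822)/ln(1.01667) ≈ 111.547, so the balance reaches zero during payment 112.

112 months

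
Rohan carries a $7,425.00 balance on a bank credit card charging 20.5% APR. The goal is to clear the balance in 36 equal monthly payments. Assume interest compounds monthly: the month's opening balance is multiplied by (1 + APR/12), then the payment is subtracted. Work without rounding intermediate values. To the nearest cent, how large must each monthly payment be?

$277.83

Monthly rate r = 20.5%/12 = 1.70833% = 0.0170833.
Level-payment amortization: P = B₀·r / (1 − (1+r)^(−n)) = 7425.00·0.0170833 / (1 − 1.01708^(−36)).
Denominator 1 − (1+r)^(−36) = 0.456543681.
P = 126.844 / 0.456543681 ≈ 277.83.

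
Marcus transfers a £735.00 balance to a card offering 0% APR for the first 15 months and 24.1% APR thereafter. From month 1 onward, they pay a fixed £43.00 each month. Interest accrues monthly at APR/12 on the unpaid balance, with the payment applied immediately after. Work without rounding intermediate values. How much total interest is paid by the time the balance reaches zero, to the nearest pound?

Promo months 1–15 at r₀ = 0%/12 = 0; months 16+ at r₁ = 24.1%/12 = 0.0200833.
After month 15 (no interest yet): B = £735.00 − 15·£43.00 = £90.00.
Then at r₁ with £43.00/mo: n₂ = −ln(1 − r₁·B/P)/ln(1+r₁) ≈ 2.16 → 3 more payments.
Total paid = 17·£43.00 + £6.92 = £737.92; interest = £737.92 − £735.00 = £2.92.

£3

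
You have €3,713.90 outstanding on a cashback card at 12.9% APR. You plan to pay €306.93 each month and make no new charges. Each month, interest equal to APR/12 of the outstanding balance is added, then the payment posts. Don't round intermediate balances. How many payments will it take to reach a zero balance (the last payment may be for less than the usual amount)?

Monthly rate r = 12.9%/12 = 1.075% = 0.01075.
Recurrence: B ← B·(1+r) − €306.93.
Month 1: interest €39.92; balance after payment €3,446.89.
Month 2: interest €37.05; balance after payment €3,177.02.
Closed form: n = −ln(1 − rB₀/P)/ln(1+r) = −ln(0.86992)/ln(1.01075) ≈ 13.032, so the balance reaches zero during payment 14.

14 months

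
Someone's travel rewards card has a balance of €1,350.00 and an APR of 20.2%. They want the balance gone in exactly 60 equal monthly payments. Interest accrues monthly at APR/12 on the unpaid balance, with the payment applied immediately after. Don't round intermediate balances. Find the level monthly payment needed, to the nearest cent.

Monthly rate r = 20.2%/12 = 1.68333% = 0.0168333.
Level-payment amortization: P = B₀·r / (1 − (1+r)^(−n)) = 1350.00·0.0168333 / (1 − 1.01683^(−60)).
Denominator 1 − (1+r)^(−60) = 0.632706263.
P = 22.725 / 0.632706263 ≈ 35.92.

€35.92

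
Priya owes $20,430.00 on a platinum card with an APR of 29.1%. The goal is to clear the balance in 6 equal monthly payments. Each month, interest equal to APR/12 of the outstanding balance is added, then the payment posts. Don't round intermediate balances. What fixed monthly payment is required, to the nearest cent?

Monthly rate r = 29.1%/12 = 2.425% = 0.02425.
Level-payment amortization: P = B₀·r / (1 − (1+r)^(−n)) = 20430.00·0.02425 / (1 − 1.02425^(−6)).
Denominator 1 − (1+r)^(−6) = 0.133907726.
P = 495.428 / 0.133907726 ≈ 3699.77.

$3,699.77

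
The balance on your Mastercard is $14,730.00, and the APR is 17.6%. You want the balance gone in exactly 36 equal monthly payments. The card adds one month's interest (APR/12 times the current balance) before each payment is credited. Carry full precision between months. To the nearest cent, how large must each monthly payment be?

$529.57

Monthly rate r = 17.6%/12 = 1.46667% = 0.0146667.
Level-payment amortization: P = B₀·r / (1 − (1+r)^(−n)) = 14730.00·0.0146667 / (1 − 1.01467^(−36)).
Denominator 1 − (1+r)^(−36) = 0.407950746.
P = 216.04 / 0.407950746 ≈ 529.57.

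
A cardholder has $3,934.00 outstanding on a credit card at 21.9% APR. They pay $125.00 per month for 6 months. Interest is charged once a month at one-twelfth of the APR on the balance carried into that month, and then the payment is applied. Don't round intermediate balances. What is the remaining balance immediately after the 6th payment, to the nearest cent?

$3,599.85

Monthly rate r = 21.9%/12 = 1.825% = 0.01825.
Each month: B ← B·(1+r) − $125.00.
Month 1: interest $71.80; balance after payment $3,880.80.
Month 2: interest $70.82; balance after payment $3,826.62.
Month 3: interest $69.84; balance after payment $3,771.46.
Month 4: interest $68.83; balance after payment $3,715.28.
Month 5: interest $67.80; balance after payment $3,658.09.
Month 6: interest $66.76; balance after payment $3,599.85.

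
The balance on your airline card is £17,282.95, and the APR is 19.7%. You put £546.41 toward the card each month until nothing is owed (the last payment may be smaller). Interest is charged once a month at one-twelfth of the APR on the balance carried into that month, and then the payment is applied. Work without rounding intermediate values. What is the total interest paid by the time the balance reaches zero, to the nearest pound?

Monthly rate r = 19.7%/12 = 1.64167% = 0.0164167.
Payoff takes n = ⌈−ln(1 − rB₀/P)/ln(1+r)⌉ = ⌈44.980⌉ = 45 payments; the last is £535.60.
Total paid = 44·£546.41 + £535.60 = £24,577.64.
Total interest = total paid − principal = £24,577.64 − £17,282.95 = £7,294.69.

£7,295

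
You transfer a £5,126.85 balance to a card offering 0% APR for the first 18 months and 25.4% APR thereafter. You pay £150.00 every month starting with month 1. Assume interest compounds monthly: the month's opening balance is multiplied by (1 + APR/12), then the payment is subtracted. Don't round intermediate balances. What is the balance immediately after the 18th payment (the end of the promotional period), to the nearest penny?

Promo months 1–18 at r₀ = 0%/12 = 0; months 19+ at r₁ = 25.4%/12 = 0.0211667.
After month 18 (no interest yet): B = £5,126.85 − 18·£150.00 = £2,426.85.

£2,426.85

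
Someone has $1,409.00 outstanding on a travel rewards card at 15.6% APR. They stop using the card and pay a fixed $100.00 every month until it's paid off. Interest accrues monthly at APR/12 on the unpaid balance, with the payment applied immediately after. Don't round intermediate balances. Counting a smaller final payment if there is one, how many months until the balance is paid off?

Monthly rate r = 15.6%/12 = 1.3% = 0.013.
Recurrence: B ← B·(1+r) − $100.00.
Month 1: interest $18.32; balance after payment $1,327.32.
Month 2: interest $17.26; balance after payment $1,244.57.
Closed form: n = −ln(1 − rB₀/P)/ln(1+r) = −ln(0.81683)/ln(1.013) ≈ 15.664, so the balance reaches zero during payment 16.

16 payments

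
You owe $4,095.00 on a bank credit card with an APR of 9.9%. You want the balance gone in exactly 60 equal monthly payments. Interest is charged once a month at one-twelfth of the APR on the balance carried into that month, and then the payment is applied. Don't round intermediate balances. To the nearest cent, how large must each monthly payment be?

Monthly rate r = 9.9%/12 = 0.825% = 0.00825.
Level-payment amortization: P = B₀·r / (1 − (1+r)^(−n)) = 4095.00·0.00825 / (1 − 1.00825^(−60)).
Denominator 1 − (1+r)^(−60) = 0.389189971.
P = 33.7838 / 0.389189971 ≈ 86.81.

$86.81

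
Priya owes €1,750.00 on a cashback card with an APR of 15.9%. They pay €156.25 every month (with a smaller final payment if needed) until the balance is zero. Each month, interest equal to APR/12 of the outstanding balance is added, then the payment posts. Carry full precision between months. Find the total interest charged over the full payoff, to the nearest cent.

€157.01

Monthly rate r = 15.9%/12 = 1.325% = 0.01325.
Payoff takes n = ⌈−ln(1 − rB₀/P)/ln(1+r)⌉ = ⌈12.204⌉ = 13 payments; the last is €32.01.
Total paid = 12·€156.25 + €32.01 = €1,907.01.
Total interest = total paid − principal = €1,907.01 − €1,750.00 = €157.01.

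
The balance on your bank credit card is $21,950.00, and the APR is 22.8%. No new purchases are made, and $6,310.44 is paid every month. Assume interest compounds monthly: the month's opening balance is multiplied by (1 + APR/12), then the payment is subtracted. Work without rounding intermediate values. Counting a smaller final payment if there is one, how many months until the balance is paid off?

Monthly rate r = 22.8%/12 = 1.9% = 0.019.
Recurrence: B ← B·(1+r) − $6,310.44.
Month 1: interest $417.05; balance after payment $16,056.61.
Month 2: interest $305.08; balance after payment $10,051.25.
Month 3: interest $190.97; balance after payment $3,931.78.
Month 4: interest $74.70; balance after payment $0.00.

4 months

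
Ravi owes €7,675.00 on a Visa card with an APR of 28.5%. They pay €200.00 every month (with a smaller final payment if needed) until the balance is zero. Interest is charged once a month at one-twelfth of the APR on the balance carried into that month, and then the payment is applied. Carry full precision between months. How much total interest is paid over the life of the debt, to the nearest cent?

€12,976.93

Monthly rate r = 28.5%/12 = 2.375% = 0.02375.
Payoff takes n = ⌈−ln(1 − rB₀/P)/ln(1+r)⌉ = ⌈103.257⌉ = 104 payments; the last is €51.93.
Total paid = 103·€200.00 + €51.93 = €20,651.93.
Total interest = total paid − principal = €20,651.93 − €7,675.00 = €12,976.93.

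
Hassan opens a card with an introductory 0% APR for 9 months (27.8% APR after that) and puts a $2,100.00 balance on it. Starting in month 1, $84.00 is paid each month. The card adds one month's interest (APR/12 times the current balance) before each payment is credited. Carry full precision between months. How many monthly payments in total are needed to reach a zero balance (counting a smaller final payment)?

30 payments

Promo months 1–9 at r₀ = 0%/12 = 0; months 10+ at r₁ = 27.8%/12 = 0.0231667.
After month 9 (no interest yet): B = $2,100.00 − 9·$84.00 = $1,344.00.
Then at r₁ with $84.00/mo: n₂ = −ln(1 − r₁·B/P)/ln(1+r₁) ≈ 20.22 → 21 more payments.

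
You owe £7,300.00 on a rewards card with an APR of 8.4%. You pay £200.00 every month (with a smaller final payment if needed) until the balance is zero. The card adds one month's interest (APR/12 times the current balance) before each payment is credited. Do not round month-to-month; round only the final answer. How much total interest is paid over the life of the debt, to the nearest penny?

£1,159.40

Monthly rate r = 8.4%/12 = 0.7% = 0.007.
Payoff takes n = ⌈−ln(1 − rB₀/P)/ln(1+r)⌉ = ⌈42.296⌉ = 43 payments; the last is £59.40.
Total paid = 42·£200.00 + £59.40 = £8,459.40.
Total interest = total paid − principal = £8,459.40 − £7,300.00 = £1,159.40.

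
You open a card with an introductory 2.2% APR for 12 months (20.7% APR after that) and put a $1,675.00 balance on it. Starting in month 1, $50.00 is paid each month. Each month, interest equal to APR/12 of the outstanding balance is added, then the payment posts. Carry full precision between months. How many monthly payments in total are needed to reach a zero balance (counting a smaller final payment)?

Promo months 1–12 at r₀ = 2.2%/12 = 0.00183333; months 13+ at r₁ = 20.7%/12 = 0.01725.
After month 12: iterate B ← B·(1+r₀) − $50.00 for 12 months → $1,106.14.
Then at r₁ with $50.00/mo: n₂ = −ln(1 − r₁·B/P)/ln(1+r₁) ≈ 28.10 → 29 more payments.

41 payments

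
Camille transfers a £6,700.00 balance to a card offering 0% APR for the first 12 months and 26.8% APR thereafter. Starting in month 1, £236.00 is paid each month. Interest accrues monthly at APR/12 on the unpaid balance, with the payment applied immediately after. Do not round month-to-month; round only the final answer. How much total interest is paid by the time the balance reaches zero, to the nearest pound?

Promo months 1–12 at r₀ = 0%/12 = 0; months 13+ at r₁ = 26.8%/12 = 0.0223333.
After month 12 (no interest yet): B = £6,700.00 − 12·£236.00 = £3,868.00.
Then at r₁ with £236.00/mo: n₂ = −ln(1 − r₁·B/P)/ln(1+r₁) ≈ 20.63 → 21 more payments.
Total paid = 32·£236.00 + £150.37 = £7,702.37; interest = £7,702.37 − £6,700.00 = £1,002.37.

£1,002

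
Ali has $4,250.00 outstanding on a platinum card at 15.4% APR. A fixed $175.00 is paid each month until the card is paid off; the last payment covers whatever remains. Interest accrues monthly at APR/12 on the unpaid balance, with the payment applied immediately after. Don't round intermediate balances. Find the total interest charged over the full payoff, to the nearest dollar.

Monthly rate r = 15.4%/12 = 1.28333% = 0.0128333.
Payoff takes n = ⌈−ln(1 − rB₀/P)/ln(1+r)⌉ = ⌈29.289⌉ = 30 payments; the last is $50.78.
Total paid = 29·$175.00 + $50.78 = $5,125.78.
Total interest = total paid − principal = $5,125.78 − $4,250.00 = $875.78.

$876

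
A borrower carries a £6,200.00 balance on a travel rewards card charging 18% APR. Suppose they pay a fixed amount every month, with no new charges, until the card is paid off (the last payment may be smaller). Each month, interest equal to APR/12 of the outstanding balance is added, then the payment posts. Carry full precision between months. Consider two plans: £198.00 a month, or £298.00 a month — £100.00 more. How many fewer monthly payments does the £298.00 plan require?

17 fewer payments

Monthly rate r = 18%/12 = 1.5% = 0.015.
At £198.00/mo: n = ⌈−ln(1 − rB₀/P)/ln(1+r)⌉ = 43 payments (last £119.84); total interest = total paid − £6,200.00 = £2,235.84.
At £298.00/mo: 26 payments (last £37.64); total interest £1,287.64.
Payments saved = 43 − 26 = 17.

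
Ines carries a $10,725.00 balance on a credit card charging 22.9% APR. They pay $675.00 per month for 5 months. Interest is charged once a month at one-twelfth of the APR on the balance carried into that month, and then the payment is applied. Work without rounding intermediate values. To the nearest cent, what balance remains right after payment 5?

$8,281.86

Monthly rate r = 22.9%/12 = 1.90833% = 0.0190833.
Each month: B ← B·(1+r) − $675.00.
Month 1: interest $204.67; balance after payment $10,254.67.
Month 2: interest $195.69; balance after payment $9,775.36.
Month 3: interest $186.55; balance after payment $9,286.91.
Month 4: interest $177.23; balance after payment $8,789.13.
Month 5: interest $167.73; balance after payment $8,281.86.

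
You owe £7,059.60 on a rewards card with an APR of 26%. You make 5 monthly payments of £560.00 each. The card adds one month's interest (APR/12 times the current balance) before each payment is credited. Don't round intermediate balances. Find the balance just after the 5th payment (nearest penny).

Monthly rate r = 26%/12 = 2.16667% = 0.0216667.
Each month: B ← B·(1+r) − £560.00.
Month 1: interest £152.96; balance after payment £6,652.56.
Month 2: interest £144.14; balance after payment £6,236.70.
Month 3: interest £135.13; balance after payment £5,811.83.
Month 4: interest £125.92; balance after payment £5,377.75.
Month 5: interest £116.52; balance after payment £4,934.27.

£4,934.27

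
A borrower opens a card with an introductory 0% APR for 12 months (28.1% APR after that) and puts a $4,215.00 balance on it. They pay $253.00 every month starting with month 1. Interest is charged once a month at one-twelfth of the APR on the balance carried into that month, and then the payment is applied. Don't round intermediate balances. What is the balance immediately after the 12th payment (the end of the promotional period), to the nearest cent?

$1,179.00

Promo months 1–12 at r₀ = 0%/12 = 0; months 13+ at r₁ = 28.1%/12 = 0.0234167.
After month 12 (no interest yet): B = $4,215.00 − 12·$253.00 = $1,179.00.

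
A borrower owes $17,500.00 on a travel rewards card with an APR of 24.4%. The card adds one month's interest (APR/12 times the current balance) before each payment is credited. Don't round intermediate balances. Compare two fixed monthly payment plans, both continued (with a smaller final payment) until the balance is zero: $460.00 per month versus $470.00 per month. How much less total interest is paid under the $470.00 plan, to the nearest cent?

Monthly rate r = 24.4%/12 = 2.03333% = 0.0203333.
At $460.00/mo: n = ⌈−ln(1 − rB₀/P)/ln(1+r)⌉ = 74 payments (last $361.62); total interest = total paid − $17,500.00 = $16,441.62.
At $470.00/mo: 71 payments (last $141.49); total interest $15,541.49.
Interest saved = $16,441.62 − $15,541.49 = $900.13.

$900.13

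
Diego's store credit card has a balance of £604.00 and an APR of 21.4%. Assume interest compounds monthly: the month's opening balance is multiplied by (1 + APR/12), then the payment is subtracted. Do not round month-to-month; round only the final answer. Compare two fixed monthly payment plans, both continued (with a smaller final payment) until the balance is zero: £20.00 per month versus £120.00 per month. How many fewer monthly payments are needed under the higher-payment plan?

Monthly rate r = 21.4%/12 = 1.78333% = 0.0178333.
At £20.00/mo: n = ⌈−ln(1 − rB₀/P)/ln(1+r)⌉ = 44 payments (last £15.13); total interest = total paid − £604.00 = £271.13.
At £120.00/mo: 6 payments (last £38.71); total interest £34.71.
Payments saved = 44 − 6 = 38.

38 fewer payments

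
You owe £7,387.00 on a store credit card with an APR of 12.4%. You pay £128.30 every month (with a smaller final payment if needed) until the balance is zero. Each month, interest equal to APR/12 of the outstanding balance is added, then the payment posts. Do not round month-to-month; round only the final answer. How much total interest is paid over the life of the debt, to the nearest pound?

Monthly rate r = 12.4%/12 = 1.03333% = 0.0103333.
Payoff takes n = ⌈−ln(1 − rB₀/P)/ln(1+r)⌉ = ⌈87.911⌉ = 88 payments; the last is £116.90.
Total paid = 87·£128.30 + £116.90 = £11,279.00.
Total interest = total paid − principal = £11,279.00 − £7,387.00 = £3,892.00.

£3,892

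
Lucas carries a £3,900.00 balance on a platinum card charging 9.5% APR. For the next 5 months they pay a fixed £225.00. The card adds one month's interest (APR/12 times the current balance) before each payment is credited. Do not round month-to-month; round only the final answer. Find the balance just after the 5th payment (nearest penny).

Monthly rate r = 9.5%/12 = 0.791667% = 0.00791667.
Each month: B ← B·(1+r) − £225.00.
Month 1: interest £30.88; balance after payment £3,705.88.
Month 2: interest £29.34; balance after payment £3,510.21.
Month 3: interest £27.79; balance after payment £3,313.00.
Month 4: interest £26.23; balance after payment £3,114.23.
Month 5: interest £24.65; balance after payment £2,913.88.

£2,913.88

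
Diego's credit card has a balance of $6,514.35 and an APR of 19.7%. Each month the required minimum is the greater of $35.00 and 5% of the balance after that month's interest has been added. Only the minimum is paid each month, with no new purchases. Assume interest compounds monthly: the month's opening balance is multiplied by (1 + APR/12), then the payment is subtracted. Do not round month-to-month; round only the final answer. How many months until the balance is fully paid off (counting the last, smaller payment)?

Monthly rate r = 19.7%/12 = 1.64167% = 0.0164167.
While 5% of the post-interest balance exceeds $35.00, each month B ← (B·(1+r))·(1 − 0.05), i.e. B shrinks by the factor (1+r)·0.95 = 0.9656.
This holds for months 1–65. Entering month 66 the balance is $669.22; 5% of the post-interest balance is now below $35.00, so the flat $35.00 minimum applies from here.
From month 66 a fixed $35.00 at rate r clears $669.22 in 24 more payments. Total: 65 + 24 = 89 months.

89 months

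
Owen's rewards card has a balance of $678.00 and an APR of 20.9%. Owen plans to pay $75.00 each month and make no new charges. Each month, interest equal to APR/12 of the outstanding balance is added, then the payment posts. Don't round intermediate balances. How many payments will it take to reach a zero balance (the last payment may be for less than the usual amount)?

10 payments

Monthly rate r = 20.9%/12 = 1.74167% = 0.0174167.
Recurrence: B ← B·(1+r) − $75.00.
Month 1: interest $11.81; balance after payment $614.81.
Month 2: interest $10.71; balance after payment $550.52.
Closed form: n = −ln(1 − rB₀/P)/ln(1+r) = −ln(0.84255)/ln(1.01742) ≈ 9.922, so the balance reaches zero during payment 10.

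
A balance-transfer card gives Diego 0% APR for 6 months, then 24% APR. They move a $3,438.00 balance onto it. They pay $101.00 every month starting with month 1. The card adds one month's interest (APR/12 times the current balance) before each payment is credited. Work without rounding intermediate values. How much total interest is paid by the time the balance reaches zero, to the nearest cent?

Promo months 1–6 at r₀ = 0%/12 = 0; months 7+ at r₁ = 24%/12 = 0.02.
After month 6 (no interest yet): B = $3,438.00 − 6·$101.00 = $2,832.00.
Then at r₁ with $101.00/mo: n₂ = −ln(1 − r₁·B/P)/ln(1+r₁) ≈ 41.55 → 42 more payments.
Total paid = 47·$101.00 + $55.71 = $4,802.71; interest = $4,802.71 − $3,438.00 = $1,364.71.

$1,364.71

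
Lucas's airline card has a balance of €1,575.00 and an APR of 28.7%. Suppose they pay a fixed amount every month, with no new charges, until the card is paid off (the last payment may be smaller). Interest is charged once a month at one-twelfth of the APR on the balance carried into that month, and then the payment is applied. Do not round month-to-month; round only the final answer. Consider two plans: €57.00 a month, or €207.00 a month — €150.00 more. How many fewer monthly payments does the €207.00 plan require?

Monthly rate r = 28.7%/12 = 2.39167% = 0.0239167.
At €57.00/mo: n = ⌈−ln(1 − rB₀/P)/ln(1+r)⌉ = 46 payments (last €42.93); total interest = total paid − €1,575.00 = €1,032.93.
At €207.00/mo: 9 payments (last €103.79); total interest €184.79.
Payments saved = 46 − 9 = 37.

37 fewer payments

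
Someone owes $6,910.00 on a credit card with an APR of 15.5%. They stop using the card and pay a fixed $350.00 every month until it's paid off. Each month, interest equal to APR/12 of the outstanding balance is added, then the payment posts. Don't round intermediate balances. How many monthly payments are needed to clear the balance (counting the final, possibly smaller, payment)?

Monthly rate r = 15.5%/12 = 1.29167% = 0.0129167.
Recurrence: B ← B·(1+r) − $350.00.
Month 1: interest $89.25; balance after payment $6,649.25.
Month 2: interest $85.89; balance after payment $6,385.14.
Closed form: n = −ln(1 − rB₀/P)/ln(1+r) = −ln(0.74499)/ln(1.01292) ≈ 22.938, so the balance reaches zero during payment 23.

23 months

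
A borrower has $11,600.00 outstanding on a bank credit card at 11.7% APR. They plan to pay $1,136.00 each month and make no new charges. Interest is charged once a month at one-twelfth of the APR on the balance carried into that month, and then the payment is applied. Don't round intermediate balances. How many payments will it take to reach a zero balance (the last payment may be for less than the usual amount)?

Monthly rate r = 11.7%/12 = 0.975% = 0.00975.
Recurrence: B ← B·(1+r) − $1,136.00.
Month 1: interest $113.10; balance after payment $10,577.10.
Month 2: interest $103.13; balance after payment $9,544.23.
Closed form: n = −ln(1 − rB₀/P)/ln(1+r) = −ln(0.90044)/ln(1.00975) ≈ 10.808, so the balance reaches zero during payment 11.

11 months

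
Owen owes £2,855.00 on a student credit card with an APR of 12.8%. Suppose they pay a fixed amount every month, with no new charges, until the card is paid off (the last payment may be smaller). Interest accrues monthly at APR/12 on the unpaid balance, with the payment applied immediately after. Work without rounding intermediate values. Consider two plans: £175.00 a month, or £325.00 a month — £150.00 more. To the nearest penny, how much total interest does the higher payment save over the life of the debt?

£139.27

Monthly rate r = 12.8%/12 = 1.06667% = 0.0106667.
At £175.00/mo: n = ⌈−ln(1 − rB₀/P)/ln(1+r)⌉ = 19 payments (last £3.32); total interest = total paid − £2,855.00 = £298.32.
At £325.00/mo: 10 payments (last £89.05); total interest £159.05.
Interest saved = £298.32 − £159.05 = £139.27.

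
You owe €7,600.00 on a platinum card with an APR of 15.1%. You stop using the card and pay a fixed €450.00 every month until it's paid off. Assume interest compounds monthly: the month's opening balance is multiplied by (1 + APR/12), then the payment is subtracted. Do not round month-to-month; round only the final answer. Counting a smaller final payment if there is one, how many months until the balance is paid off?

Monthly rate r = 15.1%/12 = 1.25833% = 0.0125833.
Recurrence: B ← B·(1+r) − €450.00.
Month 1: interest €95.63; balance after payment €7,245.63.
Month 2: interest €91.17; balance after payment €6,886.81.
Closed form: n = −ln(1 − rB₀/P)/ln(1+r) = −ln(0.78748)/ln(1.01258) ≈ 19.106, so the balance reaches zero during payment 20.

20 payments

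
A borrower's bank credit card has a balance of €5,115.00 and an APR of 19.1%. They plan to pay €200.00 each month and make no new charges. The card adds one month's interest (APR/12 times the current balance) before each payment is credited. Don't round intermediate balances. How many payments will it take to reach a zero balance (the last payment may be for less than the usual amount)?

34 months

Monthly rate r = 19.1%/12 = 1.59167% = 0.0159167.
Recurrence: B ← B·(1+r) − €200.00.
Month 1: interest €81.41; balance after payment €4,996.41.
Month 2: interest €79.53; balance after payment €4,875.94.
Closed form: n = −ln(1 − rB₀/P)/ln(1+r) = −ln(0.59293)/ln(1.01592) ≈ 33.099, so the balance reaches zero during payment 34.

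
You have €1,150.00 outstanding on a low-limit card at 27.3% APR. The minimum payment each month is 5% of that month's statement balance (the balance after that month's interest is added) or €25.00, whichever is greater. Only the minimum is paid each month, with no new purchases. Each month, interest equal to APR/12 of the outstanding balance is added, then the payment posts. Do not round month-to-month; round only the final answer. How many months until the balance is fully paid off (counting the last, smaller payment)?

56 months

Monthly rate r = 27.3%/12 = 2.275% = 0.02275.
While 5% of the post-interest balance exceeds €25.00, each month B ← (B·(1+r))·(1 − 0.05), i.e. B shrinks by the factor (1+r)·0.95 = 0.97161.
This holds for months 1–30. Entering month 31 the balance is €484.72; 5% of the post-interest balance is now below €25.00, so the flat €25.00 minimum applies from here.
From month 31 a fixed €25.00 at rate r clears €484.72 in 26 more payments. Total: 30 + 26 = 56 months.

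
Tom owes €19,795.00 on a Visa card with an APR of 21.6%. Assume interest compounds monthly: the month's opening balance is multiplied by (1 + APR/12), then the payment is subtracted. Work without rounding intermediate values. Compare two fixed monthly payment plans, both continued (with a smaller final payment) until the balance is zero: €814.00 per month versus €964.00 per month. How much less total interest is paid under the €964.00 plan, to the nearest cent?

€1,337.91

Monthly rate r = 21.6%/12 = 1.8% = 0.018.
At €814.00/mo: n = ⌈−ln(1 − rB₀/P)/ln(1+r)⌉ = 33 payments (last €224.61); total interest = total paid − €19,795.00 = €6,477.61.
At €964.00/mo: 26 payments (last €834.70); total interest €5,139.70.
Interest saved = €6,477.61 − €5,139.70 = €1,337.91.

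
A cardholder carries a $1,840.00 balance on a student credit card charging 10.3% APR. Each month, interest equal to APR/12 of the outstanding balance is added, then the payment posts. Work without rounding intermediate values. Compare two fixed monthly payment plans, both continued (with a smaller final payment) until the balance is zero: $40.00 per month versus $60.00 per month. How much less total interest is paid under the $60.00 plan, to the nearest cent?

$206.13

Monthly rate r = 10.3%/12 = 0.858333% = 0.00858333.
At $40.00/mo: n = ⌈−ln(1 − rB₀/P)/ln(1+r)⌉ = 59 payments (last $30.65); total interest = total paid − $1,840.00 = $510.65.
At $60.00/mo: 36 payments (last $44.52); total interest $304.52.
Interest saved = $510.65 − $304.52 = $206.13.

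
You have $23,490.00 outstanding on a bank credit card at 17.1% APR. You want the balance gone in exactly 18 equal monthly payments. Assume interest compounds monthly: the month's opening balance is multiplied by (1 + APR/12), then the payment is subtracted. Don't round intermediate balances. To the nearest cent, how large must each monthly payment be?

Monthly rate r = 17.1%/12 = 1.425% = 0.01425.
Level-payment amortization: P = B₀·r / (1 − (1+r)^(−n)) = 23490.00·0.01425 / (1 − 1.01425^(−18)).
Denominator 1 − (1+r)^(−18) = 0.224842943.
P = 334.733 / 0.224842943 ≈ 1488.74.

$1,488.74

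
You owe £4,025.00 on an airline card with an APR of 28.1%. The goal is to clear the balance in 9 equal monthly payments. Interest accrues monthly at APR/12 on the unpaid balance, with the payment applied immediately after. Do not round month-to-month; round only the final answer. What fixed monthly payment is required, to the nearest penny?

Monthly rate r = 28.1%/12 = 2.34167% = 0.0234167.
Level-payment amortization: P = B₀·r / (1 − (1+r)^(−n)) = 4025.00·0.0234167 / (1 − 1.02342^(−9)).
Denominator 1 − (1+r)^(−9) = 0.188053092.
P = 94.2521 / 0.188053092 ≈ 501.20.

£501.20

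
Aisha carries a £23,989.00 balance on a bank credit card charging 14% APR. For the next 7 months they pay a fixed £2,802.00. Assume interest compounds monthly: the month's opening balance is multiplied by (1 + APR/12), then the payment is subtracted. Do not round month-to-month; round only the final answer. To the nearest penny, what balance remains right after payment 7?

£5,704.02

Monthly rate r = 14%/12 = 1.16667% = 0.0116667.
Each month: B ← B·(1+r) − £2,802.00.
Month 1: interest £279.87; balance after payment £21,466.87.
Month 2: interest £250.45; balance after payment £18,915.32.
Month 3: interest £220.68; balance after payment £16,334.00.
Month 4: interest £190.56; balance after payment £13,722.56.
Month 5: interest £160.10; balance after payment £11,080.66.
Month 6: interest £129.27; balance after payment £8,407.93.
Month 7: interest £98.09; balance after payment £5,704.02.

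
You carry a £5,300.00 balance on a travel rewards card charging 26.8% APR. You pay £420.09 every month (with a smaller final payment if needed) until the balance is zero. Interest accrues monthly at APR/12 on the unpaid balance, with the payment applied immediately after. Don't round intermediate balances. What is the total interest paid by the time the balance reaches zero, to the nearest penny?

Monthly rate r = 26.8%/12 = 2.23333% = 0.0223333.
Payoff takes n = ⌈−ln(1 − rB₀/P)/ln(1+r)⌉ = ⌈14.984⌉ = 15 payments; the last is £413.40.
Total paid = 14·£420.09 + £413.40 = £6,294.66.
Total interest = total paid − principal = £6,294.66 − £5,300.00 = £994.66.

£994.66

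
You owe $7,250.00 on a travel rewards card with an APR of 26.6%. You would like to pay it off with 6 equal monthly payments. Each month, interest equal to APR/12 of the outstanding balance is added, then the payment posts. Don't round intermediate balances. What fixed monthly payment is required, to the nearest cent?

Monthly rate r = 26.6%/12 = 2.21667% = 0.0221667.
Level-payment amortization: P = B₀·r / (1 − (1+r)^(−n)) = 7250.00·0.0221667 / (1 − 1.02217^(−6)).
Denominator 1 − (1+r)^(−6) = 0.123262235.
P = 160.708 / 0.123262235 ≈ 1303.79.

$1,303.79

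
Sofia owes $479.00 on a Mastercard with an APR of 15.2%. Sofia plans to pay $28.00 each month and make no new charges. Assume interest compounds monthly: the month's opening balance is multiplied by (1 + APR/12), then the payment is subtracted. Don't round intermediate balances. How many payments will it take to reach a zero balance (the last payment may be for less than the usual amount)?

20 payments

Monthly rate r = 15.2%/12 = 1.26667% = 0.0126667.
Recurrence: B ← B·(1+r) − $28.00.
Month 1: interest $6.07; balance after payment $457.07.
Month 2: interest $5.79; balance after payment $434.86.
Closed form: n = −ln(1 − rB₀/P)/ln(1+r) = −ln(0.78331)/ln(1.01267) ≈ 19.403, so the balance reaches zero during payment 20.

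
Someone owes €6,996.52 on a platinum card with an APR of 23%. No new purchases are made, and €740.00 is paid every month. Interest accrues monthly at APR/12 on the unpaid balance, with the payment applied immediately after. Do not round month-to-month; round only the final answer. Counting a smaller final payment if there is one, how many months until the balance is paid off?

11 payments

Monthly rate r = 23%/12 = 1.91667% = 0.0191667.
Recurrence: B ← B·(1+r) − €740.00.
Month 1: interest €134.10; balance after payment €6,390.62.
Month 2: interest €122.49; balance after payment €5,773.11.
Closed form: n = −ln(1 − rB₀/P)/ln(1+r) = −ln(0.81878)/ln(1.01917) ≈ 10.531, so the balance reaches zero during payment 11.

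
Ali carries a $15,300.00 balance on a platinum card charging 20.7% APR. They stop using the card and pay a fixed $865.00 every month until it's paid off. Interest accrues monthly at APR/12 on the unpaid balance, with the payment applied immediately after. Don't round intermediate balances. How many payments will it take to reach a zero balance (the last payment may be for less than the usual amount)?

Monthly rate r = 20.7%/12 = 1.725% = 0.01725.
Recurrence: B ← B·(1+r) − $865.00.
Month 1: interest $263.92; balance after payment $14,698.92.
Month 2: interest $253.56; balance after payment $14,087.48.
Closed form: n = −ln(1 − rB₀/P)/ln(1+r) = −ln(0.69488)/ln(1.01725) ≈ 21.284, so the balance reaches zero during payment 22.

22 payments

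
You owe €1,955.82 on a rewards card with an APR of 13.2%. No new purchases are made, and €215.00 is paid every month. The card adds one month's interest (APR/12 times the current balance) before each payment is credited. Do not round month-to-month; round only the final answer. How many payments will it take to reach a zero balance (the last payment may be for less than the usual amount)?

10 payments

Monthly rate r = 13.2%/12 = 1.1% = 0.011.
Recurrence: B ← B·(1+r) − €215.00.
Month 1: interest €21.51; balance after payment €1,762.33.
Month 2: interest €19.39; balance after payment €1,566.72.
Closed form: n = −ln(1 − rB₀/P)/ln(1+r) = −ln(0.89993)/ln(1.011) ≈ 9.637, so the balance reaches zero during payment 10.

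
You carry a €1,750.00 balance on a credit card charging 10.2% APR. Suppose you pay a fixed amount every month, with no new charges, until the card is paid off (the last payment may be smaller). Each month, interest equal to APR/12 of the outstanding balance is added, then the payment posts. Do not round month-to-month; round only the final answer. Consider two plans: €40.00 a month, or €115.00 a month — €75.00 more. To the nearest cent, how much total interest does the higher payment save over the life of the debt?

Monthly rate r = 10.2%/12 = 0.85% = 0.0085.
At €40.00/mo: n = ⌈−ln(1 − rB₀/P)/ln(1+r)⌉ = 55 payments (last €37.61); total interest = total paid − €1,750.00 = €447.61.
At €115.00/mo: 17 payments (last €42.06); total interest €132.06.
Interest saved = €447.61 − €132.06 = €315.55.

€315.55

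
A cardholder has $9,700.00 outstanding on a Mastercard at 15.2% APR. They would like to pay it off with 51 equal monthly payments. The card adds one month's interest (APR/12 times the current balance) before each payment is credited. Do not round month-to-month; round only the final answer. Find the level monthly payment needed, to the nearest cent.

$259.36

Monthly rate r = 15.2%/12 = 1.26667% = 0.0126667.
Level-payment amortization: P = B₀·r / (1 − (1+r)^(−n)) = 9700.00·0.0126667 / (1 − 1.01267^(−51)).
Denominator 1 − (1+r)^(−51) = 0.473731053.
P = 122.867 / 0.473731053 ≈ 259.36.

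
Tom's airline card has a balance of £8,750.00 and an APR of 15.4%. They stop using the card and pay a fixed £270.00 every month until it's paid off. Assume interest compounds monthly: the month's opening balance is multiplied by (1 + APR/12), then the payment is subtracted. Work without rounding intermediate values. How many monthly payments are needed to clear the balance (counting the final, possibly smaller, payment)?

43 months

Monthly rate r = 15.4%/12 = 1.28333% = 0.0128333.
Recurrence: B ← B·(1+r) − £270.00.
Month 1: interest £112.29; balance after payment £8,592.29.
Month 2: interest £110.27; balance after payment £8,432.56.
Closed form: n = −ln(1 − rB₀/P)/ln(1+r) = −ln(0.5841)/ln(1.01283) ≈ 42.165, so the balance reaches zero during payment 43.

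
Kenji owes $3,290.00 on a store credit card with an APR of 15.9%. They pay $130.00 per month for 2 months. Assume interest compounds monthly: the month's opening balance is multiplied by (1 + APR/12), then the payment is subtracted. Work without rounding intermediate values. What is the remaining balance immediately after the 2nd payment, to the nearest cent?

Monthly rate r = 15.9%/12 = 1.325% = 0.01325.
Each month: B ← B·(1+r) − $130.00.
Month 1: interest $43.59; balance after payment $3,203.59.
Month 2: interest $42.45; balance after payment $3,116.04.

$3,116.04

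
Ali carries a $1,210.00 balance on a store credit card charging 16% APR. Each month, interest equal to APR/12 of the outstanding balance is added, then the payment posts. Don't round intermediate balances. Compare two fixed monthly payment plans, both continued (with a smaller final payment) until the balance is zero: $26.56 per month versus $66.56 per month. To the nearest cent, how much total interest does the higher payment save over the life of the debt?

$480.10

Monthly rate r = 16%/12 = 1.33333% = 0.0133333.
At $26.56/mo: n = ⌈−ln(1 − rB₀/P)/ln(1+r)⌉ = 71 payments (last $15.83); total interest = total paid − $1,210.00 = $665.03.
At $66.56/mo: 21 payments (last $63.73); total interest $184.93.
Interest saved = $665.03 − $184.93 = $480.10.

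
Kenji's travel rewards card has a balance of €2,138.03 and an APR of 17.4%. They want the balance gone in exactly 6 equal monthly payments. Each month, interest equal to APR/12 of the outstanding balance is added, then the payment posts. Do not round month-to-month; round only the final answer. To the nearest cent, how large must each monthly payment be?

Monthly rate r = 17.4%/12 = 1.45% = 0.0145.
Level-payment amortization: P = B₀·r / (1 − (1+r)^(−n)) = 2138.03·0.0145 / (1 − 1.0145^(−6)).
Denominator 1 − (1+r)^(−6) = 0.0827500605.
P = 31.0014 / 0.0827500605 ≈ 374.64.

€374.64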